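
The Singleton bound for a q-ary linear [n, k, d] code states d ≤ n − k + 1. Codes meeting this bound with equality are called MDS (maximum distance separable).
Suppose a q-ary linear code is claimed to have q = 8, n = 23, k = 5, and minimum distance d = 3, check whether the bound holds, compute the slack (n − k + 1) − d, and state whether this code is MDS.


Singleton RHS = n − k + 1 = 19, slack = 16, bound satisfied, not MDS.

Singleton bound: d ≤ n − k + 1.
Here n = 23, k = 5, so n − k + 1 = 19.
Given d = 3, check d ≤ 19: YES.
Slack = (n − k + 1) − d = 16.
The code is NOT MDS (slack = 16 > 0).
Description: the claimed parameters are [23, 5, 3]_8; such a code would be non-MDS.


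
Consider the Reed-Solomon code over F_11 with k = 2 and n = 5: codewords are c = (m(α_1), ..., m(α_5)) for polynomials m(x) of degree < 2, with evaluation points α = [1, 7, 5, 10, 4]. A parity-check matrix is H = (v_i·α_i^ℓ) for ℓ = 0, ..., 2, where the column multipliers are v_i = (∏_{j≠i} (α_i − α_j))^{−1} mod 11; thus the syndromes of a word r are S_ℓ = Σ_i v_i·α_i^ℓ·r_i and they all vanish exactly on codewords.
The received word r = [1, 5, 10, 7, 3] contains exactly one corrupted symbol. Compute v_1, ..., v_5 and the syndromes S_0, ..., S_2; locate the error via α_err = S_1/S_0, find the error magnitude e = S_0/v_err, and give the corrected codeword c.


S = (3, 4, 9), error at position 3, error magnitude e = 10, c = [1, 5, 0, 7, 3].

Step 1: column multipliers v_i = (∏_{j≠i}(α_i − α_j))^{−1} mod 11.
  i = 1 (α = 1): (1−7)(1−5)(1−10)(1−4) = (−6)·(−4)·(−9)·(−3) = 648 ≡ 10, so v_1 = 10^{−1} = 10 (mod 11).
  i = 2 (α = 7): (7−1)(7−5)(7−10)(7−4) = 6·2·(−3)·3 = −108 ≡ 2, so v_2 = 2^{−1} = 6 (mod 11).
  i = 3 (α = 5): (5−1)(5−7)(5−10)(5−4) = 4·(−2)·(−5)·1 = 40 ≡ 7, so v_3 = 7^{−1} = 8 (mod 11).
  i = 4 (α = 10): (10−1)(10−7)(10−5)(10−4) = 9·3·5·6 = 810 ≡ 7, so v_4 = 7^{−1} = 8 (mod 11).
  i = 5 (α = 4): (4−1)(4−7)(4−5)(4−10) = 3·(−3)·(−1)·(−6) = −54 ≡ 1, so v_5 = 1^{−1} = 1 (mod 11).
  v = [10, 6, 8, 8, 1].
Step 2: syndromes of r = [1, 5, 10, 7, 3] (all sums mod 11).
  S_0 = Σ v_i r_i = 10·1 + 6·5 + 8·10 + 8·7 + 1·3 = 179 ≡ 3.
  S_1 = Σ v_i α_i r_i = 10·1·1 + 6·7·5 + 8·5·10 + 8·10·7 + 1·4·3 = 1192 ≡ 4.
  α_i^2 mod 11 = [1, 5, 3, 1, 5].
  S_2 = Σ v_i α_i^2 r_i = 10·1·1 + 6·5·5 + 8·3·10 + 8·1·7 + 1·5·3 = 471 ≡ 9.
  S = (3, 4, 9) ≠ 0, so r is not a codeword (an error is present).
Step 3: locate the error. For a single error e at position i, S_ℓ = v_i·e·α_i^ℓ, so α_err = S_1/S_0.
  S_0^{−1} = 3^{−1} = 4 (mod 11), so α_err = 4·4 = 16 ≡ 5 = α_3. Error position i = 3.
  Consistency check: S_2/S_1 = 9·3 = 27 ≡ 5 = α_err ✓ (single-error assumption holds).
Step 4: error magnitude e = S_0/v_3 = S_0·∏_{j≠3}(α_3 − α_j) = 3·7 = 21 ≡ 10 (mod 11).
Step 5: correct position 3: c_3 = r_3 − e = 10 − 10 ≡ 0 (mod 11). Hence c = [1, 5, 0, 7, 3].
  Check: interpolating c through the α_i gives m(x) = 4 + 8·x (degree < 2) with m(α_i) = c_i for every i, so c is indeed a codeword.


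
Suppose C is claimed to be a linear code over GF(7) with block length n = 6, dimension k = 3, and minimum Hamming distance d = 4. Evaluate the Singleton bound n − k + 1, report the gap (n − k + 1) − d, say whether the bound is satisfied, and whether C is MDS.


Singleton RHS = n − k + 1 = 4, slack = 0, bound satisfied, MDS.

Singleton bound: d ≤ n − k + 1.
Here n = 6, k = 3, so n − k + 1 = 4.
Given d = 4, check d ≤ 4: YES.
Slack = (n − k + 1) − d = 0.
The code is MDS (slack = 0).
Description: the claimed parameters are [6, 3, 4]_7; such a code would be MDS (meets Singleton bound).


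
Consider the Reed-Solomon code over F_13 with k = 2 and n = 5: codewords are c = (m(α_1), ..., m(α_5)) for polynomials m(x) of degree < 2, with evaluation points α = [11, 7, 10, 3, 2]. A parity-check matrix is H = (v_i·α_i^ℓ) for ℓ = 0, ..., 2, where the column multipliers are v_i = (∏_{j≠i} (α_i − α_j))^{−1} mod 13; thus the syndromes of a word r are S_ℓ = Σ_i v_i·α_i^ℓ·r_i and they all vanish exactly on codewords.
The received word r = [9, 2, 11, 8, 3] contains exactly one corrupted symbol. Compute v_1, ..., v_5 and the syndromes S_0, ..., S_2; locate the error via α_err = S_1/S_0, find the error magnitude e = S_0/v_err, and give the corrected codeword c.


S = (7, 5, 11), error at position 3, error magnitude e = 7, c = [9, 2, 4, 8, 3].

Step 1: column multipliers v_i = (∏_{j≠i}(α_i − α_j))^{−1} mod 13.
  i = 1 (α = 11): (11−7)(11−10)(11−3)(11−2) = 4·1·8·9 = 288 ≡ 2, so v_1 = 2^{−1} = 7 (mod 13).
  i = 2 (α = 7): (7−11)(7−10)(7−3)(7−2) = (−4)·(−3)·4·5 = 240 ≡ 6, so v_2 = 6^{−1} = 11 (mod 13).
  i = 3 (α = 10): (10−11)(10−7)(10−3)(10−2) = (−1)·3·7·8 = −168 ≡ 1, so v_3 = 1^{−1} = 1 (mod 13).
  i = 4 (α = 3): (3−11)(3−7)(3−10)(3−2) = (−8)·(−4)·(−7)·1 = −224 ≡ 10, so v_4 = 10^{−1} = 4 (mod 13).
  i = 5 (α = 2): (2−11)(2−7)(2−10)(2−3) = (−9)·(−5)·(−8)·(−1) = 360 ≡ 9, so v_5 = 9^{−1} = 3 (mod 13).
  v = [7, 11, 1, 4, 3].
Step 2: syndromes of r = [9, 2, 11, 8, 3] (all sums mod 13).
  S_0 = Σ v_i r_i = 7·9 + 11·2 + 1·11 + 4·8 + 3·3 = 137 ≡ 7.
  S_1 = Σ v_i α_i r_i = 7·11·9 + 11·7·2 + 1·10·11 + 4·3·8 + 3·2·3 = 1071 ≡ 5.
  α_i^2 mod 13 = [4, 10, 9, 9, 4].
  S_2 = Σ v_i α_i^2 r_i = 7·4·9 + 11·10·2 + 1·9·11 + 4·9·8 + 3·4·3 = 895 ≡ 11.
  S = (7, 5, 11) ≠ 0, so r is not a codeword (an error is present).
Step 3: locate the error. For a single error e at position i, S_ℓ = v_i·e·α_i^ℓ, so α_err = S_1/S_0.
  S_0^{−1} = 7^{−1} = 2 (mod 13), so α_err = 5·2 = 10 ≡ 10 = α_3. Error position i = 3.
  Consistency check: S_2/S_1 = 11·8 = 88 ≡ 10 = α_err ✓ (single-error assumption holds).
Step 4: error magnitude e = S_0/v_3 = S_0·∏_{j≠3}(α_3 − α_j) = 7·1 = 7 ≡ 7 (mod 13).
Step 5: correct position 3: c_3 = r_3 − e = 11 − 7 ≡ 4 (mod 13). Hence c = [9, 2, 4, 8, 3].
  Check: interpolating c through the α_i gives m(x) = 6 + 5·x (degree < 2) with m(α_i) = c_i for every i, so c is indeed a codeword.


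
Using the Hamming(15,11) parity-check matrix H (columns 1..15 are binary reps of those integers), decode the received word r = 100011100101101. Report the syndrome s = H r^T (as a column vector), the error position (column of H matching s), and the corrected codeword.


s = (0, 0, 0, 1)^T, error position = 1, corrected codeword c = 000011100101101

Compute s = H r^T mod 2 one row at a time:
  s_1 = 0 + 0 + 1 + 0 + 1 + 1 + 0 + 1 = 4 ≡ 0 (mod 2).
  s_2 = 0 + 1 + 1 + 1 + 1 + 1 + 0 + 1 = 6 ≡ 0 (mod 2).
  s_3 = 0 + 0 + 1 + 1 + 1 + 0 + 0 + 1 = 4 ≡ 0 (mod 2).
  s_4 = 1 + 0 + 1 + 1 + 0 + 0 + 1 + 1 = 5 ≡ 1 (mod 2).
s = (0, 0, 0, 1)^T — this equals column 1 of H (binary 0001), so error is at position 1.
Correct: flip bit 1 of r = 100011100101101 to get c = 000011100101101.


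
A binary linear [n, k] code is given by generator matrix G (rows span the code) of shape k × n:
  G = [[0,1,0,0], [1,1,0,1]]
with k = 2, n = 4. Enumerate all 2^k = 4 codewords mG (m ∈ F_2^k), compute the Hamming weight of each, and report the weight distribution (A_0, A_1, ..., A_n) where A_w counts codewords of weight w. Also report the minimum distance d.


Weight distribution: A_0 = 1, A_1 = 1, A_2 = 1, A_3 = 1. Minimum distance d = 1.

Enumerate all 2^2 = 4 messages m ∈ F_2^2.
For each, compute codeword c = mG in F_2^4, then tally its weight.
  m = 00 → c = 0000, weight = 0.
  m = 10 → c = 0100, weight = 1.
  m = 01 → c = 1101, weight = 3.
  m = 11 → c = 1001, weight = 2.
Tally weights:
  weight 0: 1 codewords.
  weight 1: 1 codewords.
  weight 2: 1 codewords.
  weight 3: 1 codewords.
Minimum distance d = smallest w > 0 with A_w > 0 = 1.
Sanity: Σ A_w = 4 = 2^2 = 4 ✓.


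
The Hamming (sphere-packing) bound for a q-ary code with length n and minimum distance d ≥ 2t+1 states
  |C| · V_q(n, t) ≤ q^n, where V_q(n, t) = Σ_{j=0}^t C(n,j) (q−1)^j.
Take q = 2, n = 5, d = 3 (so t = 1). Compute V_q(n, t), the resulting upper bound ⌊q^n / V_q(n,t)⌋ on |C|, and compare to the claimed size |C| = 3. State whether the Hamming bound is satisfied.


V_q(n, t) = 6, q^n = 32, Hamming bound = 5, |C| = 3 ≤ bound (satisfied).

Step 1: Compute V_q(n, t) = Σ_{j=0}^1 C(n, j) (q−1)^j.
  j = 0: C(5,0)·(1)^0 = 1·1 = 1.
  j = 1: C(5,1)·(1)^1 = 5·1 = 5.
  V_q(n, t) = 1 + 5 = 6.
Step 2: q^n = 2^5 = 32.
Step 3: Hamming bound ⌊q^n / V_q(n,t)⌋ = ⌊32/6⌋ = 5.
Step 4: Compare |C| = 3 to 5: satisfied.
The claimed |C| lies below the Hamming bound.


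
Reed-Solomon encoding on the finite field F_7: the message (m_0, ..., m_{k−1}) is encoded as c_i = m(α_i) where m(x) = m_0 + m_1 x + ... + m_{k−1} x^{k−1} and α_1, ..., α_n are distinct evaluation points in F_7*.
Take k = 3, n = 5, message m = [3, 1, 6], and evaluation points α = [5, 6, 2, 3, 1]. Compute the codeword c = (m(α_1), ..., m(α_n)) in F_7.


c = [4, 1, 1, 4, 3]

Message polynomial: m(x) = 3 + 1·x + 6·x^2 (mod 7).
For each evaluation point α_i, compute m(α_i) mod 7:
  α_1 = 5: Horner steps 6 → 3 → 4, so m(5) = 4.
  α_2 = 6: Horner steps 6 → 2 → 1, so m(6) = 1.
  α_3 = 2: Horner steps 6 → 6 → 1, so m(2) = 1.
  α_4 = 3: Horner steps 6 → 5 → 4, so m(3) = 4.
  α_5 = 1: Horner steps 6 → 0 → 3, so m(1) = 3.
Codeword c = [4, 1, 1, 4, 3] ∈ F_7^5.


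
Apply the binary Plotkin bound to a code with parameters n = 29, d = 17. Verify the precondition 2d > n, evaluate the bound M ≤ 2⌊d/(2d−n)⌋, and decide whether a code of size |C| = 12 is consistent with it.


Plotkin bound M ≤ 6; given |C| = 12 > bound (violated).

Check applicability: 2d = 34, n = 29.
2d − n = 5 > 0, so Plotkin applies.
Compute d/(2d−n) = 17/5 ≈ 3.4000.
⌊d/(2d−n)⌋ = 3.
Plotkin bound: M ≤ 2·3 = 6.
Given |C| = 12, check: VIOLATED.
This |C| is above the Plotkin bound, so no binary code with n = 29, d = 17 and 12 codewords exists.


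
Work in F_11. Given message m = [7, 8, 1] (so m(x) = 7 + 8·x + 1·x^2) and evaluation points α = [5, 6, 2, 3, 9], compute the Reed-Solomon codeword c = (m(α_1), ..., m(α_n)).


c = [6, 3, 5, 7, 6]

Message polynomial: m(x) = 7 + 8·x + 1·x^2 (mod 11).
For each evaluation point α_i, compute m(α_i) mod 11:
  α_1 = 5: Horner steps 1 → 2 → 6, so m(5) = 6.
  α_2 = 6: Horner steps 1 → 3 → 3, so m(6) = 3.
  α_3 = 2: Horner steps 1 → 10 → 5, so m(2) = 5.
  α_4 = 3: Horner steps 1 → 0 → 7, so m(3) = 7.
  α_5 = 9: Horner steps 1 → 6 → 6, so m(9) = 6.
Codeword c = [6, 3, 5, 7, 6] ∈ F_11^5.


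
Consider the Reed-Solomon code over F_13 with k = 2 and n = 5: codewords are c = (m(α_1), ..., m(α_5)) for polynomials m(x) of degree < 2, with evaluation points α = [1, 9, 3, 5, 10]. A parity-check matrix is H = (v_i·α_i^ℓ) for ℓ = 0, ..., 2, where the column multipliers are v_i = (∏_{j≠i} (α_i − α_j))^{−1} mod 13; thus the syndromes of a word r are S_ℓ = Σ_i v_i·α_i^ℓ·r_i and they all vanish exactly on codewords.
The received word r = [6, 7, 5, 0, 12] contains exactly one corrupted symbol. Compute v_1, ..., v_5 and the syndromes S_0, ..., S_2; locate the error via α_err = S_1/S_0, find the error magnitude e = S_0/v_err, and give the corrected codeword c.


S = (2, 6, 5), error at position 3, error magnitude e = 2, c = [6, 7, 3, 0, 12].

Step 1: column multipliers v_i = (∏_{j≠i}(α_i − α_j))^{−1} mod 13.
  i = 1 (α = 1): (1−9)(1−3)(1−5)(1−10) = (−8)·(−2)·(−4)·(−9) = 576 ≡ 4, so v_1 = 4^{−1} = 10 (mod 13).
  i = 2 (α = 9): (9−1)(9−3)(9−5)(9−10) = 8·6·4·(−1) = −192 ≡ 3, so v_2 = 3^{−1} = 9 (mod 13).
  i = 3 (α = 3): (3−1)(3−9)(3−5)(3−10) = 2·(−6)·(−2)·(−7) = −168 ≡ 1, so v_3 = 1^{−1} = 1 (mod 13).
  i = 4 (α = 5): (5−1)(5−9)(5−3)(5−10) = 4·(−4)·2·(−5) = 160 ≡ 4, so v_4 = 4^{−1} = 10 (mod 13).
  i = 5 (α = 10): (10−1)(10−9)(10−3)(10−5) = 9·1·7·5 = 315 ≡ 3, so v_5 = 3^{−1} = 9 (mod 13).
  v = [10, 9, 1, 10, 9].
Step 2: syndromes of r = [6, 7, 5, 0, 12] (all sums mod 13).
  S_0 = Σ v_i r_i = 10·6 + 9·7 + 1·5 + 10·0 + 9·12 = 236 ≡ 2.
  S_1 = Σ v_i α_i r_i = 10·1·6 + 9·9·7 + 1·3·5 + 10·5·0 + 9·10·12 = 1722 ≡ 6.
  α_i^2 mod 13 = [1, 3, 9, 12, 9].
  S_2 = Σ v_i α_i^2 r_i = 10·1·6 + 9·3·7 + 1·9·5 + 10·12·0 + 9·9·12 = 1266 ≡ 5.
  S = (2, 6, 5) ≠ 0, so r is not a codeword (an error is present).
Step 3: locate the error. For a single error e at position i, S_ℓ = v_i·e·α_i^ℓ, so α_err = S_1/S_0.
  S_0^{−1} = 2^{−1} = 7 (mod 13), so α_err = 6·7 = 42 ≡ 3 = α_3. Error position i = 3.
  Consistency check: S_2/S_1 = 5·11 = 55 ≡ 3 = α_err ✓ (single-error assumption holds).
Step 4: error magnitude e = S_0/v_3 = S_0·∏_{j≠3}(α_3 − α_j) = 2·1 = 2 ≡ 2 (mod 13).
Step 5: correct position 3: c_3 = r_3 − e = 5 − 2 ≡ 3 (mod 13). Hence c = [6, 7, 3, 0, 12].
  Check: interpolating c through the α_i gives m(x) = 1 + 5·x (degree < 2) with m(α_i) = c_i for every i, so c is indeed a codeword.


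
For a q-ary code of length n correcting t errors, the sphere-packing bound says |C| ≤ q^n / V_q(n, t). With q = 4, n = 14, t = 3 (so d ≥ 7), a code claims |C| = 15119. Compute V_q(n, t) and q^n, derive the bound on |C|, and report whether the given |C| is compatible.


V_q(n, t) = 10690, q^n = 268435456, Hamming bound = 25110, |C| = 15119 ≤ bound (satisfied).

Step 1: Compute V_q(n, t) = Σ_{j=0}^3 C(n, j) (q−1)^j.
  j = 0: C(14,0)·(3)^0 = 1·1 = 1.
  j = 1: C(14,1)·(3)^1 = 14·3 = 42.
  j = 2: C(14,2)·(3)^2 = 91·9 = 819.
  j = 3: C(14,3)·(3)^3 = 364·27 = 9828.
  V_q(n, t) = 1 + 42 + 819 + 9828 = 10690.
Step 2: q^n = 4^14 = 268435456.
Step 3: Hamming bound ⌊q^n / V_q(n,t)⌋ = ⌊268435456/10690⌋ = 25110.
Step 4: Compare |C| = 15119 to 25110: satisfied.
The claimed |C| lies below the Hamming bound.


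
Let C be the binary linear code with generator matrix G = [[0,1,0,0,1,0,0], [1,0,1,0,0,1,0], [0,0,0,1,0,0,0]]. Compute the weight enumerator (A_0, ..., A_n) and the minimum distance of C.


Weight distribution: A_0 = 1, A_1 = 1, A_2 = 1, A_3 = 2, A_4 = 1, A_5 = 1, A_6 = 1. Minimum distance d = 1.

Enumerate all 2^3 = 8 messages m ∈ F_2^3.
For each, compute codeword c = mG in F_2^7, then tally its weight.
  m = 000 → c = 0000000, weight = 0.
  m = 100 → c = 0100100, weight = 2.
  m = 010 → c = 1010010, weight = 3.
  m = 110 → c = 1110110, weight = 5.
  m = 001 → c = 0001000, weight = 1.
  m = 101 → c = 0101100, weight = 3.
  m = 011 → c = 1011010, weight = 4.
  m = 111 → c = 1111110, weight = 6.
Tally weights:
  weight 0: 1 codewords.
  weight 1: 1 codewords.
  weight 2: 1 codewords.
  weight 3: 2 codewords.
  weight 4: 1 codewords.
  weight 5: 1 codewords.
  weight 6: 1 codewords.
Minimum distance d = smallest w > 0 with A_w > 0 = 1.
Sanity: Σ A_w = 8 = 2^3 = 8 ✓.


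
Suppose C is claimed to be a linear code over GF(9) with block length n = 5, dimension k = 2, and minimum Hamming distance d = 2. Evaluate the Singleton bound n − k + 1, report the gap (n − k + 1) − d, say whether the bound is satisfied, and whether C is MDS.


Singleton RHS = n − k + 1 = 4, slack = 2, bound satisfied, not MDS.

Singleton bound: d ≤ n − k + 1.
Here n = 5, k = 2, so n − k + 1 = 4.
Given d = 2, check d ≤ 4: YES.
Slack = (n − k + 1) − d = 2.
The code is NOT MDS (slack = 2 > 0).
Description: the claimed parameters are [5, 2, 2]_9; such a code would be non-MDS.


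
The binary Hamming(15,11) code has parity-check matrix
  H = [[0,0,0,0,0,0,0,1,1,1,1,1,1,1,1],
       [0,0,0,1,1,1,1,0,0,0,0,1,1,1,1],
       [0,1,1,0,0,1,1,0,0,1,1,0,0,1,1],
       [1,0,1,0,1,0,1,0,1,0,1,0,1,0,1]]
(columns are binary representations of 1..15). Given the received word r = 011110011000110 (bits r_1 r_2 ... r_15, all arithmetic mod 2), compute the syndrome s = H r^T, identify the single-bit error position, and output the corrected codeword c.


s = (0, 0, 1, 0)^T, error position = 2, corrected codeword c = 001110011000110

Compute s = H r^T mod 2 one row at a time:
  s_1 = 1 + 1 + 0 + 0 + 0 + 1 + 1 + 0 = 4 ≡ 0 (mod 2).
  s_2 = 1 + 1 + 0 + 0 + 0 + 1 + 1 + 0 = 4 ≡ 0 (mod 2).
  s_3 = 1 + 1 + 0 + 0 + 0 + 0 + 1 + 0 = 3 ≡ 1 (mod 2).
  s_4 = 0 + 1 + 1 + 0 + 1 + 0 + 1 + 0 = 4 ≡ 0 (mod 2).
s = (0, 0, 1, 0)^T — this equals column 2 of H (binary 0010), so error is at position 2.
Correct: flip bit 2 of r = 011110011000110 to get c = 001110011000110.


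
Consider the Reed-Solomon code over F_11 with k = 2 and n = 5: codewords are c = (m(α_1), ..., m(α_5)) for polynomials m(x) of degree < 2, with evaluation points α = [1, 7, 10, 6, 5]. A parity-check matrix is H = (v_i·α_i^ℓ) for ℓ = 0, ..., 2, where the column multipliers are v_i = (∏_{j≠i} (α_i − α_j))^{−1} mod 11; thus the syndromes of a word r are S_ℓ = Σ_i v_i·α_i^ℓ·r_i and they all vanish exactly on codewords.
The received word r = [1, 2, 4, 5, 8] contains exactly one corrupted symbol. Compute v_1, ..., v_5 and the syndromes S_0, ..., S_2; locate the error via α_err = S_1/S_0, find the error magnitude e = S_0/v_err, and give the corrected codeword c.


S = (7, 7, 7), error at position 1, error magnitude e = 3, c = [9, 2, 4, 5, 8].

Step 1: column multipliers v_i = (∏_{j≠i}(α_i − α_j))^{−1} mod 11.
  i = 1 (α = 1): (1−7)(1−10)(1−6)(1−5) = (−6)·(−9)·(−5)·(−4) = 1080 ≡ 2, so v_1 = 2^{−1} = 6 (mod 11).
  i = 2 (α = 7): (7−1)(7−10)(7−6)(7−5) = 6·(−3)·1·2 = −36 ≡ 8, so v_2 = 8^{−1} = 7 (mod 11).
  i = 3 (α = 10): (10−1)(10−7)(10−6)(10−5) = 9·3·4·5 = 540 ≡ 1, so v_3 = 1^{−1} = 1 (mod 11).
  i = 4 (α = 6): (6−1)(6−7)(6−10)(6−5) = 5·(−1)·(−4)·1 = 20 ≡ 9, so v_4 = 9^{−1} = 5 (mod 11).
  i = 5 (α = 5): (5−1)(5−7)(5−10)(5−6) = 4·(−2)·(−5)·(−1) = −40 ≡ 4, so v_5 = 4^{−1} = 3 (mod 11).
  v = [6, 7, 1, 5, 3].
Step 2: syndromes of r = [1, 2, 4, 5, 8] (all sums mod 11).
  S_0 = Σ v_i r_i = 6·1 + 7·2 + 1·4 + 5·5 + 3·8 = 73 ≡ 7.
  S_1 = Σ v_i α_i r_i = 6·1·1 + 7·7·2 + 1·10·4 + 5·6·5 + 3·5·8 = 414 ≡ 7.
  α_i^2 mod 11 = [1, 5, 1, 3, 3].
  S_2 = Σ v_i α_i^2 r_i = 6·1·1 + 7·5·2 + 1·1·4 + 5·3·5 + 3·3·8 = 227 ≡ 7.
  S = (7, 7, 7) ≠ 0, so r is not a codeword (an error is present).
Step 3: locate the error. For a single error e at position i, S_ℓ = v_i·e·α_i^ℓ, so α_err = S_1/S_0.
  S_0^{−1} = 7^{−1} = 8 (mod 11), so α_err = 7·8 = 56 ≡ 1 = α_1. Error position i = 1.
  Consistency check: S_2/S_1 = 7·8 = 56 ≡ 1 = α_err ✓ (single-error assumption holds).
Step 4: error magnitude e = S_0/v_1 = S_0·∏_{j≠1}(α_1 − α_j) = 7·2 = 14 ≡ 3 (mod 11).
Step 5: correct position 1: c_1 = r_1 − e = 1 − 3 ≡ 9 (mod 11). Hence c = [9, 2, 4, 5, 8].
  Check: interpolating c through the α_i gives m(x) = 1 + 8·x (degree < 2) with m(α_i) = c_i for every i, so c is indeed a codeword.


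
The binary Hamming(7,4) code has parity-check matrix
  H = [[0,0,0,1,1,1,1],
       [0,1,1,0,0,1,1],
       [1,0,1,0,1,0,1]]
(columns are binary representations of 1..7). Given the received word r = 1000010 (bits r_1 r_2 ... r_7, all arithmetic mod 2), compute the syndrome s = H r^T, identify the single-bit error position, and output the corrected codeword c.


s = (1, 1, 1)^T, error position = 7, corrected codeword c = 1000011

Compute s = H r^T mod 2 one row at a time:
  s_1 = 0 + 0 + 1 + 0 = 1 ≡ 1 (mod 2).
  s_2 = 0 + 0 + 1 + 0 = 1 ≡ 1 (mod 2).
  s_3 = 1 + 0 + 0 + 0 = 1 ≡ 1 (mod 2).
s = (1, 1, 1)^T — this equals column 7 of H (binary 111), so error is at position 7.
Correct: flip bit 7 of r = 1000010 to get c = 1000011.


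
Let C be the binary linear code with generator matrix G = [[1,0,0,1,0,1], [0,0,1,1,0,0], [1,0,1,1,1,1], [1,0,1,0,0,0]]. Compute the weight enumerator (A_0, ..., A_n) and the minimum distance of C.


Weight distribution: A_0 = 1, A_1 = 1, A_2 = 6, A_3 = 6, A_4 = 1, A_5 = 1. Minimum distance d = 1.

Enumerate all 2^4 = 16 messages m ∈ F_2^4.
For each, compute codeword c = mG in F_2^6, then tally its weight.
  m = 0000 → c = 000000, weight = 0.
  m = 1000 → c = 100101, weight = 3.
  m = 0100 → c = 001100, weight = 2.
  m = 1100 → c = 101001, weight = 3.
  m = 0010 → c = 101111, weight = 5.
  m = 1010 → c = 001010, weight = 2.
  m = 0110 → c = 100011, weight = 3.
  m = 1110 → c = 000110, weight = 2.
  m = 0001 → c = 101000, weight = 2.
  m = 1001 → c = 001101, weight = 3.
  m = 0101 → c = 100100, weight = 2.
  m = 1101 → c = 000001, weight = 1.
  m = 0011 → c = 000111, weight = 3.
  m = 1011 → c = 100010, weight = 2.
  m = 0111 → c = 001011, weight = 3.
  m = 1111 → c = 101110, weight = 4.
Tally weights:
  weight 0: 1 codewords.
  weight 1: 1 codewords.
  weight 2: 6 codewords.
  weight 3: 6 codewords.
  weight 4: 1 codewords.
  weight 5: 1 codewords.
Minimum distance d = smallest w > 0 with A_w > 0 = 1.
Sanity: Σ A_w = 16 = 2^4 = 16 ✓.


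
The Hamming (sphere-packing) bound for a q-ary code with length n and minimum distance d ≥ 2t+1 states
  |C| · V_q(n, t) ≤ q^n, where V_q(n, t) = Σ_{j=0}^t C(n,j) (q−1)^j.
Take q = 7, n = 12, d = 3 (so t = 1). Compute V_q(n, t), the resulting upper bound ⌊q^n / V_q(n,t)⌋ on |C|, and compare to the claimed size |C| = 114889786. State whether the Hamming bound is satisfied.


V_q(n, t) = 73, q^n = 13841287201, Hamming bound = 189606673, |C| = 114889786 ≤ bound (satisfied).

Step 1: Compute V_q(n, t) = Σ_{j=0}^1 C(n, j) (q−1)^j.
  j = 0: C(12,0)·(6)^0 = 1·1 = 1.
  j = 1: C(12,1)·(6)^1 = 12·6 = 72.
  V_q(n, t) = 1 + 72 = 73.
Step 2: q^n = 7^12 = 13841287201.
Step 3: Hamming bound ⌊q^n / V_q(n,t)⌋ = ⌊13841287201/73⌋ = 189606673.
Step 4: Compare |C| = 114889786 to 189606673: satisfied.
The claimed |C| lies below the Hamming bound.


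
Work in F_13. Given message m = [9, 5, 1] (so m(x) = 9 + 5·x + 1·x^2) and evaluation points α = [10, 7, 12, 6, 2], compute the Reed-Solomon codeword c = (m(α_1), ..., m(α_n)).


c = [3, 2, 5, 10, 10]

Message polynomial: m(x) = 9 + 5·x + 1·x^2 (mod 13).
For each evaluation point α_i, compute m(α_i) mod 13:
  α_1 = 10: Horner steps 1 → 2 → 3, so m(10) = 3.
  α_2 = 7: Horner steps 1 → 12 → 2, so m(7) = 2.
  α_3 = 12: Horner steps 1 → 4 → 5, so m(12) = 5.
  α_4 = 6: Horner steps 1 → 11 → 10, so m(6) = 10.
  α_5 = 2: Horner steps 1 → 7 → 10, so m(2) = 10.
Codeword c = [3, 2, 5, 10, 10] ∈ F_13^5.


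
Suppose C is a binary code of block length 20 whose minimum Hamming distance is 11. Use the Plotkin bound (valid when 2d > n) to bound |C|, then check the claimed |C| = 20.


Plotkin bound M ≤ 10; given |C| = 20 > bound (violated).

Check applicability: 2d = 22, n = 20.
2d − n = 2 > 0, so Plotkin applies.
Compute d/(2d−n) = 11/2 ≈ 5.5000.
⌊d/(2d−n)⌋ = 5.
Plotkin bound: M ≤ 2·5 = 10.
Given |C| = 20, check: VIOLATED.
This |C| is above the Plotkin bound, so no binary code with n = 20, d = 11 and 20 codewords exists.


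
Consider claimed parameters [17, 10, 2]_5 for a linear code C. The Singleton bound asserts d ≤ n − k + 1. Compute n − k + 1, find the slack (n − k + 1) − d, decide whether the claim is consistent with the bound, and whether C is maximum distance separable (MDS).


Singleton RHS = n − k + 1 = 8, slack = 6, bound satisfied, not MDS.

Singleton bound: d ≤ n − k + 1.
Here n = 17, k = 10, so n − k + 1 = 8.
Given d = 2, check d ≤ 8: YES.
Slack = (n − k + 1) − d = 6.
The code is NOT MDS (slack = 6 > 0).
Description: the claimed parameters are [17, 10, 2]_5; such a code would be non-MDS.


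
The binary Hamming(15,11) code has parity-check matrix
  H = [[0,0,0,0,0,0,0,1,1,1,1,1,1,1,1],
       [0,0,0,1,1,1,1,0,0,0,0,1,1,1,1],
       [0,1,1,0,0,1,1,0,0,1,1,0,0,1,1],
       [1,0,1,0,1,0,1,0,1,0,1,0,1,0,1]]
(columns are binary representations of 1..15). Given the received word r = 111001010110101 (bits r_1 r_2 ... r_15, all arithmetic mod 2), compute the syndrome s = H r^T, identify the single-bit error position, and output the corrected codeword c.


s = (1, 1, 0, 1)^T, error position = 13, corrected codeword c = 111001010110001

Compute s = H r^T mod 2 one row at a time:
  s_1 = 1 + 0 + 1 + 1 + 0 + 1 + 0 + 1 = 5 ≡ 1 (mod 2).
  s_2 = 0 + 0 + 1 + 0 + 0 + 1 + 0 + 1 = 3 ≡ 1 (mod 2).
  s_3 = 1 + 1 + 1 + 0 + 1 + 1 + 0 + 1 = 6 ≡ 0 (mod 2).
  s_4 = 1 + 1 + 0 + 0 + 0 + 1 + 1 + 1 = 5 ≡ 1 (mod 2).
s = (1, 1, 0, 1)^T — this equals column 13 of H (binary 1101), so error is at position 13.
Correct: flip bit 13 of r = 111001010110101 to get c = 111001010110001.


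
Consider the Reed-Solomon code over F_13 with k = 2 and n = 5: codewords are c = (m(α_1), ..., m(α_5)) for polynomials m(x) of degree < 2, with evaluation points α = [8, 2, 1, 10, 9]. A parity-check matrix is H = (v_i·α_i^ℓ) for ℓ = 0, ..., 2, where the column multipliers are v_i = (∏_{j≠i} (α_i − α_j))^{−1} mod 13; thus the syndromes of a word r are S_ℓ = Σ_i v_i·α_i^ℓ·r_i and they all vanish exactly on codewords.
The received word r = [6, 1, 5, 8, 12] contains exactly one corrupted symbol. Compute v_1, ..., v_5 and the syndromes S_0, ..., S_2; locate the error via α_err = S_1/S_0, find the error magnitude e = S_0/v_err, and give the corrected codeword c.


S = (7, 4, 6), error at position 1, error magnitude e = 3, c = [3, 1, 5, 8, 12].

Step 1: column multipliers v_i = (∏_{j≠i}(α_i − α_j))^{−1} mod 13.
  i = 1 (α = 8): (8−2)(8−1)(8−10)(8−9) = 6·7·(−2)·(−1) = 84 ≡ 6, so v_1 = 6^{−1} = 11 (mod 13).
  i = 2 (α = 2): (2−8)(2−1)(2−10)(2−9) = (−6)·1·(−8)·(−7) = −336 ≡ 2, so v_2 = 2^{−1} = 7 (mod 13).
  i = 3 (α = 1): (1−8)(1−2)(1−10)(1−9) = (−7)·(−1)·(−9)·(−8) = 504 ≡ 10, so v_3 = 10^{−1} = 4 (mod 13).
  i = 4 (α = 10): (10−8)(10−2)(10−1)(10−9) = 2·8·9·1 = 144 ≡ 1, so v_4 = 1^{−1} = 1 (mod 13).
  i = 5 (α = 9): (9−8)(9−2)(9−1)(9−10) = 1·7·8·(−1) = −56 ≡ 9, so v_5 = 9^{−1} = 3 (mod 13).
  v = [11, 7, 4, 1, 3].
Step 2: syndromes of r = [6, 1, 5, 8, 12] (all sums mod 13).
  S_0 = Σ v_i r_i = 11·6 + 7·1 + 4·5 + 1·8 + 3·12 = 137 ≡ 7.
  S_1 = Σ v_i α_i r_i = 11·8·6 + 7·2·1 + 4·1·5 + 1·10·8 + 3·9·12 = 966 ≡ 4.
  α_i^2 mod 13 = [12, 4, 1, 9, 3].
  S_2 = Σ v_i α_i^2 r_i = 11·12·6 + 7·4·1 + 4·1·5 + 1·9·8 + 3·3·12 = 1020 ≡ 6.
  S = (7, 4, 6) ≠ 0, so r is not a codeword (an error is present).
Step 3: locate the error. For a single error e at position i, S_ℓ = v_i·e·α_i^ℓ, so α_err = S_1/S_0.
  S_0^{−1} = 7^{−1} = 2 (mod 13), so α_err = 4·2 = 8 ≡ 8 = α_1. Error position i = 1.
  Consistency check: S_2/S_1 = 6·10 = 60 ≡ 8 = α_err ✓ (single-error assumption holds).
Step 4: error magnitude e = S_0/v_1 = S_0·∏_{j≠1}(α_1 − α_j) = 7·6 = 42 ≡ 3 (mod 13).
Step 5: correct position 1: c_1 = r_1 − e = 6 − 3 ≡ 3 (mod 13). Hence c = [3, 1, 5, 8, 12].
  Check: interpolating c through the α_i gives m(x) = 9 + 9·x (degree < 2) with m(α_i) = c_i for every i, so c is indeed a codeword.


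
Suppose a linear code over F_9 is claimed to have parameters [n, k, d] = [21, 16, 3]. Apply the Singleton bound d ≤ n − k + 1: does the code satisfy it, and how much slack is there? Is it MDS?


Singleton RHS = n − k + 1 = 6, slack = 3, bound satisfied, not MDS.

Singleton bound: d ≤ n − k + 1.
Here n = 21, k = 16, so n − k + 1 = 6.
Given d = 3, check d ≤ 6: YES.
Slack = (n − k + 1) − d = 3.
The code is NOT MDS (slack = 3 > 0).
Description: the claimed parameters are [21, 16, 3]_9; such a code would be non-MDS.


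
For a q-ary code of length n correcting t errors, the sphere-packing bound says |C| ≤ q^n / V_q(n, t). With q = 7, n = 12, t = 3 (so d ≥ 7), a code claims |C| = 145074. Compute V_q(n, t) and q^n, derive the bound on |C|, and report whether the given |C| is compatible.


V_q(n, t) = 49969, q^n = 13841287201, Hamming bound = 276997, |C| = 145074 ≤ bound (satisfied).

Step 1: Compute V_q(n, t) = Σ_{j=0}^3 C(n, j) (q−1)^j.
  j = 0: C(12,0)·(6)^0 = 1·1 = 1.
  j = 1: C(12,1)·(6)^1 = 12·6 = 72.
  j = 2: C(12,2)·(6)^2 = 66·36 = 2376.
  j = 3: C(12,3)·(6)^3 = 220·216 = 47520.
  V_q(n, t) = 1 + 72 + 2376 + 47520 = 49969.
Step 2: q^n = 7^12 = 13841287201.
Step 3: Hamming bound ⌊q^n / V_q(n,t)⌋ = ⌊13841287201/49969⌋ = 276997.
Step 4: Compare |C| = 145074 to 276997: satisfied.
The claimed |C| lies below the Hamming bound.


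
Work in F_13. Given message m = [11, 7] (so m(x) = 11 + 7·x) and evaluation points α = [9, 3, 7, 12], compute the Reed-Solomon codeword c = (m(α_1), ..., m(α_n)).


c = [9, 6, 8, 4]

Message polynomial: m(x) = 11 + 7·x (mod 13).
For each evaluation point α_i, compute m(α_i) mod 13:
  α_1 = 9: Horner steps 7 → 9, so m(9) = 9.
  α_2 = 3: Horner steps 7 → 6, so m(3) = 6.
  α_3 = 7: Horner steps 7 → 8, so m(7) = 8.
  α_4 = 12: Horner steps 7 → 4, so m(12) = 4.
Codeword c = [9, 6, 8, 4] ∈ F_13^4.


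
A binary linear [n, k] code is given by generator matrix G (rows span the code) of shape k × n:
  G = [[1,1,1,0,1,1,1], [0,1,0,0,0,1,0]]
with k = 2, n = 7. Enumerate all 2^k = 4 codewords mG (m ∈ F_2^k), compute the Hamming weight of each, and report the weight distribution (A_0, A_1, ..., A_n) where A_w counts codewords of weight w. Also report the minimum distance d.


Weight distribution: A_0 = 1, A_2 = 1, A_4 = 1, A_6 = 1. Minimum distance d = 2.

Enumerate all 2^2 = 4 messages m ∈ F_2^2.
For each, compute codeword c = mG in F_2^7, then tally its weight.
  m = 00 → c = 0000000, weight = 0.
  m = 10 → c = 1110111, weight = 6.
  m = 01 → c = 0100010, weight = 2.
  m = 11 → c = 1010101, weight = 4.
Tally weights:
  weight 0: 1 codewords.
  weight 2: 1 codewords.
  weight 4: 1 codewords.
  weight 6: 1 codewords.
Minimum distance d = smallest w > 0 with A_w > 0 = 2.
Sanity: Σ A_w = 4 = 2^2 = 4 ✓.


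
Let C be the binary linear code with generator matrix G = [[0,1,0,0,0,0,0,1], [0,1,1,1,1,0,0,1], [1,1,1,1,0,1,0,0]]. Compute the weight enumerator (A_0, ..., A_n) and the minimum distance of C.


Weight distribution: A_0 = 1, A_2 = 1, A_3 = 1, A_4 = 2, A_5 = 3. Minimum distance d = 2.

Enumerate all 2^3 = 8 messages m ∈ F_2^3.
For each, compute codeword c = mG in F_2^8, then tally its weight.
  m = 000 → c = 00000000, weight = 0.
  m = 100 → c = 01000001, weight = 2.
  m = 010 → c = 01111001, weight = 5.
  m = 110 → c = 00111000, weight = 3.
  m = 001 → c = 11110100, weight = 5.
  m = 101 → c = 10110101, weight = 5.
  m = 011 → c = 10001101, weight = 4.
  m = 111 → c = 11001100, weight = 4.
Tally weights:
  weight 0: 1 codewords.
  weight 2: 1 codewords.
  weight 3: 1 codewords.
  weight 4: 2 codewords.
  weight 5: 3 codewords.
Minimum distance d = smallest w > 0 with A_w > 0 = 2.
Sanity: Σ A_w = 8 = 2^3 = 8 ✓.


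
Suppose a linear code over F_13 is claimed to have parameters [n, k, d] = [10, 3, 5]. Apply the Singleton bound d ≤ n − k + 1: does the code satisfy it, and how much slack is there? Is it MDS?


Singleton RHS = n − k + 1 = 8, slack = 3, bound satisfied, not MDS.

Singleton bound: d ≤ n − k + 1.
Here n = 10, k = 3, so n − k + 1 = 8.
Given d = 5, check d ≤ 8: YES.
Slack = (n − k + 1) − d = 3.
The code is NOT MDS (slack = 3 > 0).
Description: the claimed parameters are [10, 3, 5]_13; such a code would be non-MDS.


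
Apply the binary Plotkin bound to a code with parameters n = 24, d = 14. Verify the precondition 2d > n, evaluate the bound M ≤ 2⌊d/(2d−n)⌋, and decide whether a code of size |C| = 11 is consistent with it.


Plotkin bound M ≤ 6; given |C| = 11 > bound (violated).

Check applicability: 2d = 28, n = 24.
2d − n = 4 > 0, so Plotkin applies.
Compute d/(2d−n) = 14/4 ≈ 3.5000.
⌊d/(2d−n)⌋ = 3.
Plotkin bound: M ≤ 2·3 = 6.
Given |C| = 11, check: VIOLATED.
This |C| is above the Plotkin bound, so no binary code with n = 24, d = 14 and 11 codewords exists.


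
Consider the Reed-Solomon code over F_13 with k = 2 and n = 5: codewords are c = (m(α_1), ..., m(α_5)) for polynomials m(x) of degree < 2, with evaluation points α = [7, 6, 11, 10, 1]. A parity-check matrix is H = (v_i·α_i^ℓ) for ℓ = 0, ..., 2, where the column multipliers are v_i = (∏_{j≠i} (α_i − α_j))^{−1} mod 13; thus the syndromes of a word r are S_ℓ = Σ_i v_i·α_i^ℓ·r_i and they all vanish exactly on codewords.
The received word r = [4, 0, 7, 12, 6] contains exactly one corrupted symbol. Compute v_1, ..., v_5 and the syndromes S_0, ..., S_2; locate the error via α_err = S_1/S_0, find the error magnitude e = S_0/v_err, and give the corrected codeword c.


S = (1, 10, 9), error at position 4, error magnitude e = 9, c = [4, 0, 7, 3, 6].

Step 1: column multipliers v_i = (∏_{j≠i}(α_i − α_j))^{−1} mod 13.
  i = 1 (α = 7): (7−6)(7−11)(7−10)(7−1) = 1·(−4)·(−3)·6 = 72 ≡ 7, so v_1 = 7^{−1} = 2 (mod 13).
  i = 2 (α = 6): (6−7)(6−11)(6−10)(6−1) = (−1)·(−5)·(−4)·5 = −100 ≡ 4, so v_2 = 4^{−1} = 10 (mod 13).
  i = 3 (α = 11): (11−7)(11−6)(11−10)(11−1) = 4·5·1·10 = 200 ≡ 5, so v_3 = 5^{−1} = 8 (mod 13).
  i = 4 (α = 10): (10−7)(10−6)(10−11)(10−1) = 3·4·(−1)·9 = −108 ≡ 9, so v_4 = 9^{−1} = 3 (mod 13).
  i = 5 (α = 1): (1−7)(1−6)(1−11)(1−10) = (−6)·(−5)·(−10)·(−9) = 2700 ≡ 9, so v_5 = 9^{−1} = 3 (mod 13).
  v = [2, 10, 8, 3, 3].
Step 2: syndromes of r = [4, 0, 7, 12, 6] (all sums mod 13).
  S_0 = Σ v_i r_i = 2·4 + 10·0 + 8·7 + 3·12 + 3·6 = 118 ≡ 1.
  S_1 = Σ v_i α_i r_i = 2·7·4 + 10·6·0 + 8·11·7 + 3·10·12 + 3·1·6 = 1050 ≡ 10.
  α_i^2 mod 13 = [10, 10, 4, 9, 1].
  S_2 = Σ v_i α_i^2 r_i = 2·10·4 + 10·10·0 + 8·4·7 + 3·9·12 + 3·1·6 = 646 ≡ 9.
  S = (1, 10, 9) ≠ 0, so r is not a codeword (an error is present).
Step 3: locate the error. For a single error e at position i, S_ℓ = v_i·e·α_i^ℓ, so α_err = S_1/S_0.
  S_0^{−1} = 1^{−1} = 1 (mod 13), so α_err = 10·1 = 10 ≡ 10 = α_4. Error position i = 4.
  Consistency check: S_2/S_1 = 9·4 = 36 ≡ 10 = α_err ✓ (single-error assumption holds).
Step 4: error magnitude e = S_0/v_4 = S_0·∏_{j≠4}(α_4 − α_j) = 1·9 = 9 ≡ 9 (mod 13).
Step 5: correct position 4: c_4 = r_4 − e = 12 − 9 ≡ 3 (mod 13). Hence c = [4, 0, 7, 3, 6].
  Check: interpolating c through the α_i gives m(x) = 2 + 4·x (degree < 2) with m(α_i) = c_i for every i, so c is indeed a codeword.


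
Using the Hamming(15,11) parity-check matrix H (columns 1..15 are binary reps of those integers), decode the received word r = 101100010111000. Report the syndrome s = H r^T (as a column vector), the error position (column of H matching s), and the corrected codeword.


s = (0, 0, 1, 1)^T, error position = 3, corrected codeword c = 100100010111000

Compute s = H r^T mod 2 one row at a time:
  s_1 = 1 + 0 + 1 + 1 + 1 + 0 + 0 + 0 = 4 ≡ 0 (mod 2).
  s_2 = 1 + 0 + 0 + 0 + 1 + 0 + 0 + 0 = 2 ≡ 0 (mod 2).
  s_3 = 0 + 1 + 0 + 0 + 1 + 1 + 0 + 0 = 3 ≡ 1 (mod 2).
  s_4 = 1 + 1 + 0 + 0 + 0 + 1 + 0 + 0 = 3 ≡ 1 (mod 2).
s = (0, 0, 1, 1)^T — this equals column 3 of H (binary 0011), so error is at position 3.
Correct: flip bit 3 of r = 101100010111000 to get c = 100100010111000.


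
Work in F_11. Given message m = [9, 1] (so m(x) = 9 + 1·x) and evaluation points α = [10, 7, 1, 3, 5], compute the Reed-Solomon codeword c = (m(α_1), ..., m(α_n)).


c = [8, 5, 10, 1, 3]

Message polynomial: m(x) = 9 + 1·x (mod 11).
For each evaluation point α_i, compute m(α_i) mod 11:
  α_1 = 10: Horner steps 1 → 8, so m(10) = 8.
  α_2 = 7: Horner steps 1 → 5, so m(7) = 5.
  α_3 = 1: Horner steps 1 → 10, so m(1) = 10.
  α_4 = 3: Horner steps 1 → 1, so m(3) = 1.
  α_5 = 5: Horner steps 1 → 3, so m(5) = 3.
Codeword c = [8, 5, 10, 1, 3] ∈ F_11^5.


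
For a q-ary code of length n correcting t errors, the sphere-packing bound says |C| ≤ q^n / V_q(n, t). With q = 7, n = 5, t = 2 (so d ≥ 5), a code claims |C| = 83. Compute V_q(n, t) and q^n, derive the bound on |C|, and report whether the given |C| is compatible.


V_q(n, t) = 391, q^n = 16807, Hamming bound = 42, |C| = 83 > bound (violated).

Step 1: Compute V_q(n, t) = Σ_{j=0}^2 C(n, j) (q−1)^j.
  j = 0: C(5,0)·(6)^0 = 1·1 = 1.
  j = 1: C(5,1)·(6)^1 = 5·6 = 30.
  j = 2: C(5,2)·(6)^2 = 10·36 = 360.
  V_q(n, t) = 1 + 30 + 360 = 391.
Step 2: q^n = 7^5 = 16807.
Step 3: Hamming bound ⌊q^n / V_q(n,t)⌋ = ⌊16807/391⌋ = 42.
Step 4: Compare |C| = 83 to 42: violated.
The claimed |C| lies above the Hamming bound, so no 7-ary code of length 5 with d ≥ 5 can have 83 codewords.


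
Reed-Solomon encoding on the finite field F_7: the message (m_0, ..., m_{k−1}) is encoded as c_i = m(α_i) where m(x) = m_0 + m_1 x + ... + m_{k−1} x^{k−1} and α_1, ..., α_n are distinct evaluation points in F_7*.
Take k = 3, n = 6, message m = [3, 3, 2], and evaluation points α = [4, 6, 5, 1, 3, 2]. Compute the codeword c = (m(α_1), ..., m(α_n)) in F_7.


c = [5, 2, 5, 1, 2, 3]

Message polynomial: m(x) = 3 + 3·x + 2·x^2 (mod 7).
For each evaluation point α_i, compute m(α_i) mod 7:
  α_1 = 4: Horner steps 2 → 4 → 5, so m(4) = 5.
  α_2 = 6: Horner steps 2 → 1 → 2, so m(6) = 2.
  α_3 = 5: Horner steps 2 → 6 → 5, so m(5) = 5.
  α_4 = 1: Horner steps 2 → 5 → 1, so m(1) = 1.
  α_5 = 3: Horner steps 2 → 2 → 2, so m(3) = 2.
  α_6 = 2: Horner steps 2 → 0 → 3, so m(2) = 3.
Codeword c = [5, 2, 5, 1, 2, 3] ∈ F_7^6.


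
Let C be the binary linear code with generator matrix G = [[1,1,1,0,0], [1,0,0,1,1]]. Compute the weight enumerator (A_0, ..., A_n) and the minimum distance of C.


Weight distribution: A_0 = 1, A_3 = 2, A_4 = 1. Minimum distance d = 3.

Enumerate all 2^2 = 4 messages m ∈ F_2^2.
For each, compute codeword c = mG in F_2^5, then tally its weight.
  m = 00 → c = 00000, weight = 0.
  m = 10 → c = 11100, weight = 3.
  m = 01 → c = 10011, weight = 3.
  m = 11 → c = 01111, weight = 4.
Tally weights:
  weight 0: 1 codewords.
  weight 3: 2 codewords.
  weight 4: 1 codewords.
Minimum distance d = smallest w > 0 with A_w > 0 = 3.
Sanity: Σ A_w = 4 = 2^2 = 4 ✓.


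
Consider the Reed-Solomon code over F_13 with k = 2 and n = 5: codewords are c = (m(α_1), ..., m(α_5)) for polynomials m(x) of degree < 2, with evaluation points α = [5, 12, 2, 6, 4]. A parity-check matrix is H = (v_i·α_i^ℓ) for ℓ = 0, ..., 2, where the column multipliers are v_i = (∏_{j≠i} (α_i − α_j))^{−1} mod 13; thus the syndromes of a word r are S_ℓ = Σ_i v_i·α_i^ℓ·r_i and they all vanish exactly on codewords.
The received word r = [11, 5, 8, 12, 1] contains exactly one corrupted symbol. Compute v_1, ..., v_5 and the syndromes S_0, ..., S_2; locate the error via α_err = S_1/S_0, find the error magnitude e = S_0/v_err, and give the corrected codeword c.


S = (8, 6, 11), error at position 5, error magnitude e = 4, c = [11, 5, 8, 12, 10].

Step 1: column multipliers v_i = (∏_{j≠i}(α_i − α_j))^{−1} mod 13.
  i = 1 (α = 5): (5−12)(5−2)(5−6)(5−4) = (−7)·3·(−1)·1 = 21 ≡ 8, so v_1 = 8^{−1} = 5 (mod 13).
  i = 2 (α = 12): (12−5)(12−2)(12−6)(12−4) = 7·10·6·8 = 3360 ≡ 6, so v_2 = 6^{−1} = 11 (mod 13).
  i = 3 (α = 2): (2−5)(2−12)(2−6)(2−4) = (−3)·(−10)·(−4)·(−2) = 240 ≡ 6, so v_3 = 6^{−1} = 11 (mod 13).
  i = 4 (α = 6): (6−5)(6−12)(6−2)(6−4) = 1·(−6)·4·2 = −48 ≡ 4, so v_4 = 4^{−1} = 10 (mod 13).
  i = 5 (α = 4): (4−5)(4−12)(4−2)(4−6) = (−1)·(−8)·2·(−2) = −32 ≡ 7, so v_5 = 7^{−1} = 2 (mod 13).
  v = [5, 11, 11, 10, 2].
Step 2: syndromes of r = [11, 5, 8, 12, 1] (all sums mod 13).
  S_0 = Σ v_i r_i = 5·11 + 11·5 + 11·8 + 10·12 + 2·1 = 320 ≡ 8.
  S_1 = Σ v_i α_i r_i = 5·5·11 + 11·12·5 + 11·2·8 + 10·6·12 + 2·4·1 = 1839 ≡ 6.
  α_i^2 mod 13 = [12, 1, 4, 10, 3].
  S_2 = Σ v_i α_i^2 r_i = 5·12·11 + 11·1·5 + 11·4·8 + 10·10·12 + 2·3·1 = 2273 ≡ 11.
  S = (8, 6, 11) ≠ 0, so r is not a codeword (an error is present).
Step 3: locate the error. For a single error e at position i, S_ℓ = v_i·e·α_i^ℓ, so α_err = S_1/S_0.
  S_0^{−1} = 8^{−1} = 5 (mod 13), so α_err = 6·5 = 30 ≡ 4 = α_5. Error position i = 5.
  Consistency check: S_2/S_1 = 11·11 = 121 ≡ 4 = α_err ✓ (single-error assumption holds).
Step 4: error magnitude e = S_0/v_5 = S_0·∏_{j≠5}(α_5 − α_j) = 8·7 = 56 ≡ 4 (mod 13).
Step 5: correct position 5: c_5 = r_5 − e = 1 − 4 ≡ 10 (mod 13). Hence c = [11, 5, 8, 12, 10].
  Check: interpolating c through the α_i gives m(x) = 6 + 1·x (degree < 2) with m(α_i) = c_i for every i, so c is indeed a codeword.
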